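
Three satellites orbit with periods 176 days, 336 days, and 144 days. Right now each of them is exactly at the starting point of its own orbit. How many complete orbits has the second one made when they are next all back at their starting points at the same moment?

All finish a whole number of cycles simultaneously at t = LCM of the periods.
176 = 2^4 × 11
336 = 2^4 × 3 × 7
144 = 2^4 × 3^2
LCM(176, 336, 144) = 2^4 × 3^2 × 7 × 11 = 11088.
Orbits for period 336: 11088 / 336 = 33.

33 orbits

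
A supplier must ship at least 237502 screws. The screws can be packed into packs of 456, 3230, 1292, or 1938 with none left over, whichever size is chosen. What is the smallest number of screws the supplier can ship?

The number of screws must be a common multiple of 456, 3230, 1292, and 1938, so a multiple of their LCM.
456 = 2^3 × 3 × 19
3230 = 2 × 5 × 17 × 19
1292 = 2^2 × 17 × 19
1938 = 2 × 3 × 17 × 19
LCM(456, 3230, 1292, 1938) = 2^3 × 3 × 5 × 17 × 19 = 38760.
Smallest multiple of 38760 that is ≥ 237502: ⌈237502/38760⌉ × 38760 = 7 × 38760 = 271320.

271320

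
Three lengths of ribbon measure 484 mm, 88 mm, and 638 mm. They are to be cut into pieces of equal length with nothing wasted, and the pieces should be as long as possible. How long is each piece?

Each piece length must divide every original length, so the longest possible is gcd(484, 88, 638).
484 = 2^2 × 11^2
88 = 2^3 × 11
638 = 2 × 11 × 29
gcd(484, 88, 638) = 2 × 11 = 22.

22 mm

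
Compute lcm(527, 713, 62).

24242

527 = 17 × 31
713 = 23 × 31
62 = 2 × 31
LCM(527, 713, 62) = 2 × 17 × 23 × 31 = 24242.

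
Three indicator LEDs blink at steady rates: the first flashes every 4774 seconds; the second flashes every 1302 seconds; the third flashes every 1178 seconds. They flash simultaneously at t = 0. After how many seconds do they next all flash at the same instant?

272118 seconds

We need the least common multiple of the intervals.
4774 = 2 × 7 × 11 × 31
1302 = 2 × 3 × 7 × 31
1178 = 2 × 19 × 31
LCM(4774, 1302, 1178) = 2 × 3 × 7 × 11 × 19 × 31 = 272118.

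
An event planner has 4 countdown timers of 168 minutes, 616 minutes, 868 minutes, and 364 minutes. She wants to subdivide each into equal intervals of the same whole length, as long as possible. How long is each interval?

The interval must divide each timer length; the longest such is the gcd.
168 = 2^3 × 3 × 7
616 = 2^3 × 7 × 11
868 = 2^2 × 7 × 31
364 = 2^2 × 7 × 13
gcd(168, 616, 868, 364) = 2^2 × 7 = 28.

28 minutes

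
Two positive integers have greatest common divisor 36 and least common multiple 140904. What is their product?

For any two positive integers, gcd × lcm = product = 36 × 140904 = 5072544.

5072544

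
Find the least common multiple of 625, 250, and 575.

28750

625 = 5^4
250 = 2 × 5^3
575 = 5^2 × 23
LCM(625, 250, 575) = 2 × 5^4 × 23 = 28750.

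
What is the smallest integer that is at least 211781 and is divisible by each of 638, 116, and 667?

The integer must be a common multiple of 638, 116, and 667, so a multiple of their LCM.
638 = 2 × 11 × 29
116 = 2^2 × 29
667 = 23 × 29
LCM(638, 116, 667) = 2^2 × 11 × 23 × 29 = 29348.
Smallest multiple of 29348 that is ≥ 211781: ⌈211781/29348⌉ × 29348 = 8 × 29348 = 234784.

234784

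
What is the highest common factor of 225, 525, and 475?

25

225 = 3^2 × 5^2
525 = 3 × 5^2 × 7
475 = 5^2 × 19
gcd(225, 525, 475) = 5^2 = 25.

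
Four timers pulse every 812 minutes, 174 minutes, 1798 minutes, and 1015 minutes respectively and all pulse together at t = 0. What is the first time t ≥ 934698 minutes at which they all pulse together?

1132740 minutes

Joint pulses occur at multiples of LCM(812, 174, 1798, 1015).
812 = 2^2 × 7 × 29
174 = 2 × 3 × 29
1798 = 2 × 29 × 31
1015 = 5 × 7 × 29
LCM(812, 174, 1798, 1015) = 2^2 × 3 × 5 × 7 × 29 × 31 = 377580.
Smallest multiple of 377580 that is ≥ 934698: ⌈934698/377580⌉ × 377580 = 3 × 377580 = 1132740.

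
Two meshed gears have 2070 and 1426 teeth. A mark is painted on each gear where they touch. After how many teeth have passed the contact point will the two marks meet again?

They coincide at every common multiple of the periods; the first is the LCM.
2070 = 2 × 3^2 × 5 × 23
1426 = 2 × 23 × 31
LCM(2070, 1426) = 2 × 3^2 × 5 × 23 × 31 = 64170.

64170 teeth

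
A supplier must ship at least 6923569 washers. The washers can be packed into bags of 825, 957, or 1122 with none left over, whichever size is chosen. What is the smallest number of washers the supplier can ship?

7321050

The number of washers must be a common multiple of 825, 957, and 1122, so a multiple of their LCM.
825 = 3 × 5^2 × 11
957 = 3 × 11 × 29
1122 = 2 × 3 × 11 × 17
LCM(825, 957, 1122) = 2 × 3 × 5^2 × 11 × 17 × 29 = 813450.
Smallest multiple of 813450 that is ≥ 6923569: ⌈6923569/813450⌉ × 813450 = 9 × 813450 = 7321050.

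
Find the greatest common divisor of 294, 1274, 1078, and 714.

14

294 = 2 × 3 × 7^2
1274 = 2 × 7^2 × 13
1078 = 2 × 7^2 × 11
714 = 2 × 3 × 7 × 17
gcd(294, 1274, 1078, 714) = 2 × 7 = 14.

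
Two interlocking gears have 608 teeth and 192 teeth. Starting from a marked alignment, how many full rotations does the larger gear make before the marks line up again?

All finish a whole number of cycles simultaneously at t = LCM of the periods.
608 = 2^5 × 19
192 = 2^6 × 3
LCM(608, 192) = 2^6 × 3 × 19 = 3648.
Rotations for period 608: 3648 / 608 = 6.

6 rotations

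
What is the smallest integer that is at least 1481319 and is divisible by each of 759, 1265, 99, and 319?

1650825

The integer must be a common multiple of 759, 1265, 99, and 319, so a multiple of their LCM.
759 = 3 × 11 × 23
1265 = 5 × 11 × 23
99 = 3^2 × 11
319 = 11 × 29
LCM(759, 1265, 99, 319) = 3^2 × 5 × 11 × 23 × 29 = 330165.
Smallest multiple of 330165 that is ≥ 1481319: ⌈1481319/330165⌉ × 330165 = 5 × 330165 = 1650825.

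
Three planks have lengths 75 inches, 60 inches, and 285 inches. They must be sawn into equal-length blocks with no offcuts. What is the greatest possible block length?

The block length must divide every plank, so the greatest is gcd(75, 60, 285).
75 = 3 × 5^2
60 = 2^2 × 3 × 5
285 = 3 × 5 × 19
gcd(75, 60, 285) = 3 × 5 = 15.

15 inches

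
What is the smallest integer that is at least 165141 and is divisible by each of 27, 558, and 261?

The integer must be a common multiple of 27, 558, and 261, so a multiple of their LCM.
27 = 3^3
558 = 2 × 3^2 × 31
261 = 3^2 × 29
LCM(27, 558, 261) = 2 × 3^3 × 29 × 31 = 48546.
Smallest multiple of 48546 that is ≥ 165141: ⌈165141/48546⌉ × 48546 = 4 × 48546 = 194184.

194184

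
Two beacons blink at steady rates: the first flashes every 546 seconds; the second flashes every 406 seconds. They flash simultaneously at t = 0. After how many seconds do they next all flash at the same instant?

15834 seconds

The first simultaneous occurrence is after LCM of the individual periods.
546 = 2 × 3 × 7 × 13
406 = 2 × 7 × 29
LCM(546, 406) = 2 × 3 × 7 × 13 × 29 = 15834.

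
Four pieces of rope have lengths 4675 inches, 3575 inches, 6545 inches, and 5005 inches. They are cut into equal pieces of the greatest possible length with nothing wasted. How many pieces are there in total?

360

Piece length = gcd(4675, 3575, 6545, 5005).
4675 = 5^2 × 11 × 17
3575 = 5^2 × 11 × 13
6545 = 5 × 7 × 11 × 17
5005 = 5 × 7 × 11 × 13
gcd(4675, 3575, 6545, 5005) = 5 × 11 = 55.
Total pieces = 4675/55 + 3575/55 + 6545/55 + 5005/55 = 85 + 65 + 119 + 91 = 360.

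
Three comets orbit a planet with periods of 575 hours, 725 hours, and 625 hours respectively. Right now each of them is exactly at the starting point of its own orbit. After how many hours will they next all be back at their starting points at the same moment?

They coincide at every common multiple of the periods; the first is the LCM.
575 = 5^2 × 23
725 = 5^2 × 29
625 = 5^4
LCM(575, 725, 625) = 5^4 × 23 × 29 = 416875.

416875 hours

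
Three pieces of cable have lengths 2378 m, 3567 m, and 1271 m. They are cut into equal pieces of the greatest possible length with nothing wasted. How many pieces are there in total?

176

Piece length = gcd(2378, 3567, 1271).
2378 = 2 × 29 × 41
3567 = 3 × 29 × 41
1271 = 31 × 41
gcd(2378, 3567, 1271) = 41.
Total pieces = 2378/41 + 3567/41 + 1271/41 = 58 + 87 + 31 = 176.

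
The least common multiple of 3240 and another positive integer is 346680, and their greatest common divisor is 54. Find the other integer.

gcd × lcm = product of the two integers, so the other integer is (54 × 346680) / 3240 = 5778.

5778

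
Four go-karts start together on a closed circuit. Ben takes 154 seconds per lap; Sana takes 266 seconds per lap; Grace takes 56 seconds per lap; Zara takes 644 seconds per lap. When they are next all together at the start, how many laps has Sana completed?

1012 laps

They are all back at their starting positions together after one LCM of the periods.
154 = 2 × 7 × 11
266 = 2 × 7 × 19
56 = 2^3 × 7
644 = 2^2 × 7 × 23
LCM(154, 266, 56, 644) = 2^3 × 7 × 11 × 19 × 23 = 269192.
Laps for period 266: 269192 / 266 = 1012.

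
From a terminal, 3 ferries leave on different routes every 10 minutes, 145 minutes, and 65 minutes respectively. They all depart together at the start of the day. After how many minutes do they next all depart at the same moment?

3770 minutes

We need the least common multiple of the intervals.
10 = 2 × 5
145 = 5 × 29
65 = 5 × 13
LCM(10, 145, 65) = 2 × 5 × 13 × 29 = 3770.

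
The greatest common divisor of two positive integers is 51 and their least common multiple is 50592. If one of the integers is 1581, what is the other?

1632

For two integers, gcd × lcm = product, so the other is (51 × 50592) / 1581 = 2580192 / 1581 = 1632.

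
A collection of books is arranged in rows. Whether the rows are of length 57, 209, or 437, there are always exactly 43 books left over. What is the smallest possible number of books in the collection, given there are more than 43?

14464

N − 43 must be a common multiple of 57, 209, and 437.
57 = 3 × 19
209 = 11 × 19
437 = 19 × 23
LCM(57, 209, 437) = 3 × 11 × 19 × 23 = 14421.
Smallest N > 43 is LCM + 43 = 14421 + 43 = 14464.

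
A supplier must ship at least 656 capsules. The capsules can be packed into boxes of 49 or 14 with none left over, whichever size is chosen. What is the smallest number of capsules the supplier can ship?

686

The number of capsules must be a common multiple of 49 and 14, so a multiple of their LCM.
49 = 7^2
14 = 2 × 7
LCM(49, 14) = 2 × 7^2 = 98.
Smallest multiple of 98 that is ≥ 656: ⌈656/98⌉ × 98 = 7 × 98 = 686.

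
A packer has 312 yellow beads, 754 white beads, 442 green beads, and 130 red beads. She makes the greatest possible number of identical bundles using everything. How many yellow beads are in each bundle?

12

Number of bundles = gcd(312, 754, 442, 130).
312 = 2^3 × 3 × 13
754 = 2 × 13 × 29
442 = 2 × 13 × 17
130 = 2 × 5 × 13
gcd(312, 754, 442, 130) = 2 × 13 = 26.
yellow beads per bundle = 312 / 26 = 12.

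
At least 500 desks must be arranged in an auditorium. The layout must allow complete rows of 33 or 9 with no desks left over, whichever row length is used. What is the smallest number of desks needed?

The number of desks must be a common multiple of 33 and 9, so a multiple of their LCM.
33 = 3 × 11
9 = 3^2
LCM(33, 9) = 3^2 × 11 = 99.
Smallest multiple of 99 that is ≥ 500: ⌈500/99⌉ × 99 = 6 × 99 = 594.

594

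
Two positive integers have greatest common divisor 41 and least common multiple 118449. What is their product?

For any two positive integers, gcd × lcm = product = 41 × 118449 = 4856409.

4856409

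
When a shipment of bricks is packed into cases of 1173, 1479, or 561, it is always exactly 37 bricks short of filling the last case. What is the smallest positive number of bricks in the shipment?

374150

Being 37 short of a full case of size k means N ≡ −37 (mod k), i.e. N + 37 is a multiple of each size.
1173 = 3 × 17 × 23
1479 = 3 × 17 × 29
561 = 3 × 11 × 17
LCM(1173, 1479, 561) = 3 × 11 × 17 × 23 × 29 = 374187.
Smallest positive N is 374187 − 37 = 374150.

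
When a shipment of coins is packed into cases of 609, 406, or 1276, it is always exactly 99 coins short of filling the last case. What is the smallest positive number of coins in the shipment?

Being 99 short of a full case of size k means N ≡ −99 (mod k), i.e. N + 99 is a multiple of each size.
609 = 3 × 7 × 29
406 = 2 × 7 × 29
1276 = 2^2 × 11 × 29
LCM(609, 406, 1276) = 2^2 × 3 × 7 × 11 × 29 = 26796.
Smallest positive N is 26796 − 99 = 26697.

26697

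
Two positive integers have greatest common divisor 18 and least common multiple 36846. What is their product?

663228

For any two positive integers, gcd × lcm = product = 18 × 36846 = 663228.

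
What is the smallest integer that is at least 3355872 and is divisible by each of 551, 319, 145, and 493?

The integer must be a common multiple of 551, 319, 145, and 493, so a multiple of their LCM.
551 = 19 × 29
319 = 11 × 29
145 = 5 × 29
493 = 17 × 29
LCM(551, 319, 145, 493) = 5 × 11 × 17 × 19 × 29 = 515185.
Smallest multiple of 515185 that is ≥ 3355872: ⌈3355872/515185⌉ × 515185 = 7 × 515185 = 3606295.

3606295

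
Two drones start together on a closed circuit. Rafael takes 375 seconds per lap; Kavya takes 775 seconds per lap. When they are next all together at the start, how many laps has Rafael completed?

The first common completion time is the LCM of the periods.
375 = 3 × 5^3
775 = 5^2 × 31
LCM(375, 775) = 3 × 5^3 × 31 = 11625.
Laps for period 375: 11625 / 375 = 31.

31 laps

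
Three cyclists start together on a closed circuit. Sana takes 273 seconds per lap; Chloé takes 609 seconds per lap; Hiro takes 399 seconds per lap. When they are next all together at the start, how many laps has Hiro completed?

377 laps

All finish a whole number of cycles simultaneously at t = LCM of the periods.
273 = 3 × 7 × 13
609 = 3 × 7 × 29
399 = 3 × 7 × 19
LCM(273, 609, 399) = 3 × 7 × 13 × 19 × 29 = 150423.
Laps for period 399: 150423 / 399 = 377.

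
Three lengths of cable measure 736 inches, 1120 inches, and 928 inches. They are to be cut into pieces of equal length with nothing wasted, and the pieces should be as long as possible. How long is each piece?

The greatest length dividing all of 736, 1120, and 928 is their gcd.
736 = 2^5 × 23
1120 = 2^5 × 5 × 7
928 = 2^5 × 29
gcd(736, 1120, 928) = 2^5 = 32.

32 inches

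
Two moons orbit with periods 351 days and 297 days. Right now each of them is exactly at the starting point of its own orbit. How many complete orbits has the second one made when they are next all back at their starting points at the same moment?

The first common completion time is the LCM of the periods.
351 = 3^3 × 13
297 = 3^3 × 11
LCM(351, 297) = 3^3 × 11 × 13 = 3861.
Orbits for period 297: 3861 / 297 = 13.

13 orbits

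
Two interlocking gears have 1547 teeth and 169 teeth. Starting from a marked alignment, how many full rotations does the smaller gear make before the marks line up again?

119 rotations

They are all back at their starting positions together after one LCM of the periods.
1547 = 7 × 13 × 17
169 = 13^2
LCM(1547, 169) = 7 × 13^2 × 17 = 20111.
Rotations for period 169: 20111 / 169 = 119.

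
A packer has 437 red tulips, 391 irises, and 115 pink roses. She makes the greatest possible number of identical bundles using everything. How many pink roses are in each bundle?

5

Number of bundles = gcd(437, 391, 115).
437 = 19 × 23
391 = 17 × 23
115 = 5 × 23
gcd(437, 391, 115) = 23.
pink roses per bundle = 115 / 23 = 5.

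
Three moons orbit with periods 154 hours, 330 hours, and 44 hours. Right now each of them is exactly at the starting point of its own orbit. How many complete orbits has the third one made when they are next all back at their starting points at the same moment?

The first common completion time is the LCM of the periods.
154 = 2 × 7 × 11
330 = 2 × 3 × 5 × 11
44 = 2^2 × 11
LCM(154, 330, 44) = 2^2 × 3 × 5 × 7 × 11 = 4620.
Orbits for period 44: 4620 / 44 = 105.

105 orbits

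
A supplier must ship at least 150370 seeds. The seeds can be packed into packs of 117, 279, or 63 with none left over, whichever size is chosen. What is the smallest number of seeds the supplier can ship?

The number of seeds must be a common multiple of 117, 279, and 63, so a multiple of their LCM.
117 = 3^2 × 13
279 = 3^2 × 31
63 = 3^2 × 7
LCM(117, 279, 63) = 3^2 × 7 × 13 × 31 = 25389.
Smallest multiple of 25389 that is ≥ 150370: ⌈150370/25389⌉ × 25389 = 6 × 25389 = 152334.

152334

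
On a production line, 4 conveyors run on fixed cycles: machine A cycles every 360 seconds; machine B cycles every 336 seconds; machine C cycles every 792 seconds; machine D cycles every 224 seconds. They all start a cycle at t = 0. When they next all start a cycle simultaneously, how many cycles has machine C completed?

140 cycles

They are all back at their starting positions together after one LCM of the periods.
360 = 2^3 × 3^2 × 5
336 = 2^4 × 3 × 7
792 = 2^3 × 3^2 × 11
224 = 2^5 × 7
LCM(360, 336, 792, 224) = 2^5 × 3^2 × 5 × 7 × 11 = 110880.
Cycles for period 792: 110880 / 792 = 140.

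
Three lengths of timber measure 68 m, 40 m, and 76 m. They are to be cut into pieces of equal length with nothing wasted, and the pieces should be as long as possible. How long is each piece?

4 m

The greatest length dividing all of 68, 40, and 76 is their gcd.
68 = 2^2 × 17
40 = 2^3 × 5
76 = 2^2 × 19
gcd(68, 40, 76) = 2^2 = 4.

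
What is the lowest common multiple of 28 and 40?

280

28 = 2^2 × 7
40 = 2^3 × 5
LCM(28, 40) = 2^3 × 5 × 7 = 280.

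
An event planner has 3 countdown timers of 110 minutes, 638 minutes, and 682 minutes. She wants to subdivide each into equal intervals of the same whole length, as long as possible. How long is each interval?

22 minutes

The interval must divide each timer length; the longest such is the gcd.
110 = 2 × 5 × 11
638 = 2 × 11 × 29
682 = 2 × 11 × 31
gcd(110, 638, 682) = 2 × 11 = 22.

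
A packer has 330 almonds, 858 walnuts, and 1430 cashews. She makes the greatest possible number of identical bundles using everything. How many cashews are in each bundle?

Number of bundles = gcd(330, 858, 1430).
330 = 2 × 3 × 5 × 11
858 = 2 × 3 × 11 × 13
1430 = 2 × 5 × 11 × 13
gcd(330, 858, 1430) = 2 × 11 = 22.
cashews per bundle = 1430 / 22 = 65.

65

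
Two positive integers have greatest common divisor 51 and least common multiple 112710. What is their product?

5748210

For any two positive integers, gcd × lcm = product = 51 × 112710 = 5748210.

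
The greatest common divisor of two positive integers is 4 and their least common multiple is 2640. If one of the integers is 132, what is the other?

80

For two integers, gcd × lcm = product, so the other is (4 × 2640) / 132 = 10560 / 132 = 80.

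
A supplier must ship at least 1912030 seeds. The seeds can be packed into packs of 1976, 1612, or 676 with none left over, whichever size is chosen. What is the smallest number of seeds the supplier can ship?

2388984

The number of seeds must be a common multiple of 1976, 1612, and 676, so a multiple of their LCM.
1976 = 2^3 × 13 × 19
1612 = 2^2 × 13 × 31
676 = 2^2 × 13^2
LCM(1976, 1612, 676) = 2^3 × 13^2 × 19 × 31 = 796328.
Smallest multiple of 796328 that is ≥ 1912030: ⌈1912030/796328⌉ × 796328 = 3 × 796328 = 2388984.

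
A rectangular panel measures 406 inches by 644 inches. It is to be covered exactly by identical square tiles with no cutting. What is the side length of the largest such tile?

The tile side must divide both 406 and 644, so the largest is their gcd.
406 = 2 × 7 × 29
644 = 2^2 × 7 × 23
gcd(406, 644) = 2 × 7 = 14.

14 inches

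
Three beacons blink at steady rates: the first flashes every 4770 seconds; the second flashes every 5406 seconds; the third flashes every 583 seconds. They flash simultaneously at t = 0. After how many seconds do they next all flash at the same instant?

891990 seconds

They coincide at every common multiple of the periods; the first is the LCM.
4770 = 2 × 3^2 × 5 × 53
5406 = 2 × 3 × 17 × 53
583 = 11 × 53
LCM(4770, 5406, 583) = 2 × 3^2 × 5 × 11 × 17 × 53 = 891990.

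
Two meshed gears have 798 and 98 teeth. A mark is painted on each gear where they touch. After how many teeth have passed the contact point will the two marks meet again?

5586 teeth

They coincide at every common multiple of the periods; the first is the LCM.
798 = 2 × 3 × 7 × 19
98 = 2 × 7^2
LCM(798, 98) = 2 × 3 × 7^2 × 19 = 5586.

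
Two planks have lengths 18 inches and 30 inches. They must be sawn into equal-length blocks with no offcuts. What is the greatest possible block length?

6 inches

This is the greatest common divisor of 18 and 30.
18 = 2 × 3^2
30 = 2 × 3 × 5
gcd(18, 30) = 2 × 3 = 6.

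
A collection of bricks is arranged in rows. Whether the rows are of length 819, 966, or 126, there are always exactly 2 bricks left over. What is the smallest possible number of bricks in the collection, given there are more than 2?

37676

N − 2 must be a common multiple of 819, 966, and 126.
819 = 3^2 × 7 × 13
966 = 2 × 3 × 7 × 23
126 = 2 × 3^2 × 7
LCM(819, 966, 126) = 2 × 3^2 × 7 × 13 × 23 = 37674.
Smallest N > 2 is LCM + 2 = 37674 + 2 = 37676.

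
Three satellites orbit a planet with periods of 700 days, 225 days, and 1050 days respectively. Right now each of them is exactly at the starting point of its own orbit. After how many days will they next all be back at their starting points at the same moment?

6300 days

They coincide at every common multiple of the periods; the first is the LCM.
700 = 2^2 × 5^2 × 7
225 = 3^2 × 5^2
1050 = 2 × 3 × 5^2 × 7
LCM(700, 225, 1050) = 2^2 × 3^2 × 5^2 × 7 = 6300.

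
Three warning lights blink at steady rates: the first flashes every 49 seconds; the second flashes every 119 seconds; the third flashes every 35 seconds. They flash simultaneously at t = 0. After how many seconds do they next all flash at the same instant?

4165 seconds

They coincide at every common multiple of the periods; the first is the LCM.
49 = 7^2
119 = 7 × 17
35 = 5 × 7
LCM(49, 119, 35) = 5 × 7^2 × 17 = 4165.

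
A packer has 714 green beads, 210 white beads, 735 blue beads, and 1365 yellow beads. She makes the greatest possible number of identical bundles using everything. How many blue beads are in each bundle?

35

Number of bundles = gcd(714, 210, 735, 1365).
714 = 2 × 3 × 7 × 17
210 = 2 × 3 × 5 × 7
735 = 3 × 5 × 7^2
1365 = 3 × 5 × 7 × 13
gcd(714, 210, 735, 1365) = 3 × 7 = 21.
blue beads per bundle = 735 / 21 = 35.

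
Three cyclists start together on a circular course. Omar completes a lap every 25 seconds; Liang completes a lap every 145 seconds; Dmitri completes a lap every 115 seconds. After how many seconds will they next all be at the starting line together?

16675 seconds

The first simultaneous occurrence is after LCM of the individual periods.
25 = 5^2
145 = 5 × 29
115 = 5 × 23
LCM(25, 145, 115) = 5^2 × 23 × 29 = 16675.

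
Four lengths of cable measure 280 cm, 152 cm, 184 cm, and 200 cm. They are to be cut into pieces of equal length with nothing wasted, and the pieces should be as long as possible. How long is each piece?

8 cm

The greatest length dividing all of 280, 152, 184, and 200 is their gcd.
280 = 2^3 × 5 × 7
152 = 2^3 × 19
184 = 2^3 × 23
200 = 2^3 × 5^2
gcd(280, 152, 184, 200) = 2^3 = 8.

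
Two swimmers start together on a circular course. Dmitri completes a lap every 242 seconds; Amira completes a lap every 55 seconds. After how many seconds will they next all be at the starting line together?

They coincide at every common multiple of the periods; the first is the LCM.
242 = 2 × 11^2
55 = 5 × 11
LCM(242, 55) = 2 × 5 × 11^2 = 1210.

1210 seconds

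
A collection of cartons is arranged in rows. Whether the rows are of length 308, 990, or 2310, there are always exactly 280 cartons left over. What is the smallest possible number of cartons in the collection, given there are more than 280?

N − 280 must be a common multiple of 308, 990, and 2310.
308 = 2^2 × 7 × 11
990 = 2 × 3^2 × 5 × 11
2310 = 2 × 3 × 5 × 7 × 11
LCM(308, 990, 2310) = 2^2 × 3^2 × 5 × 7 × 11 = 13860.
Smallest N > 280 is LCM + 280 = 13860 + 280 = 14140.

14140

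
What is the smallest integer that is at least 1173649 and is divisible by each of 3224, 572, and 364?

The integer must be a common multiple of 3224, 572, and 364, so a multiple of their LCM.
3224 = 2^3 × 13 × 31
572 = 2^2 × 11 × 13
364 = 2^2 × 7 × 13
LCM(3224, 572, 364) = 2^3 × 7 × 11 × 13 × 31 = 248248.
Smallest multiple of 248248 that is ≥ 1173649: ⌈1173649/248248⌉ × 248248 = 5 × 248248 = 1241240.

1241240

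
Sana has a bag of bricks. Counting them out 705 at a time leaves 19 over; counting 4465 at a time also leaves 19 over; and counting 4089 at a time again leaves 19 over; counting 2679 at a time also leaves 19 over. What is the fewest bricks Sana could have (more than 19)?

388474

N − 19 must be a common multiple of 705, 4465, 4089, and 2679.
705 = 3 × 5 × 47
4465 = 5 × 19 × 47
4089 = 3 × 29 × 47
2679 = 3 × 19 × 47
LCM(705, 4465, 4089, 2679) = 3 × 5 × 19 × 29 × 47 = 388455.
Smallest N > 19 is LCM + 19 = 388455 + 19 = 388474.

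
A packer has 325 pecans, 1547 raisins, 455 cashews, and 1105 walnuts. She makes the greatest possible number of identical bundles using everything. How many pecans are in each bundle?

Number of bundles = gcd(325, 1547, 455, 1105).
325 = 5^2 × 13
1547 = 7 × 13 × 17
455 = 5 × 7 × 13
1105 = 5 × 13 × 17
gcd(325, 1547, 455, 1105) = 13.
pecans per bundle = 325 / 13 = 25.

25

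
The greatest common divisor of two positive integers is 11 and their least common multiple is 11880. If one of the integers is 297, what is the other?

For two integers, gcd × lcm = product, so the other is (11 × 11880) / 297 = 130680 / 297 = 440.

440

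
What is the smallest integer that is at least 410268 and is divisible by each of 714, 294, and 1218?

434826

The integer must be a common multiple of 714, 294, and 1218, so a multiple of their LCM.
714 = 2 × 3 × 7 × 17
294 = 2 × 3 × 7^2
1218 = 2 × 3 × 7 × 29
LCM(714, 294, 1218) = 2 × 3 × 7^2 × 17 × 29 = 144942.
Smallest multiple of 144942 that is ≥ 410268: ⌈410268/144942⌉ × 144942 = 3 × 144942 = 434826.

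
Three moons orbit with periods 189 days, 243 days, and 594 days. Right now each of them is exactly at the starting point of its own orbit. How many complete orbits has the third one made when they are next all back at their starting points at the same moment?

63 orbits

All finish a whole number of cycles simultaneously at t = LCM of the periods.
189 = 3^3 × 7
243 = 3^5
594 = 2 × 3^3 × 11
LCM(189, 243, 594) = 2 × 3^5 × 7 × 11 = 37422.
Orbits for period 594: 37422 / 594 = 63.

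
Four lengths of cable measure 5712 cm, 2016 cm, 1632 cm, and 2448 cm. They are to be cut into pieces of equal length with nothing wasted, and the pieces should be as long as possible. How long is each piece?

Each piece length must divide every original length, so the longest possible is gcd(5712, 2016, 1632, 2448).
5712 = 2^4 × 3 × 7 × 17
2016 = 2^5 × 3^2 × 7
1632 = 2^5 × 3 × 17
2448 = 2^4 × 3^2 × 17
gcd(5712, 2016, 1632, 2448) = 2^4 × 3 = 48.

48 cm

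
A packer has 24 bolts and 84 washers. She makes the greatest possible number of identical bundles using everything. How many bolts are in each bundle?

Number of bundles = gcd(24, 84).
24 = 2^3 × 3
84 = 2^2 × 3 × 7
gcd(24, 84) = 2^2 × 3 = 12.
bolts per bundle = 24 / 12 = 2.

2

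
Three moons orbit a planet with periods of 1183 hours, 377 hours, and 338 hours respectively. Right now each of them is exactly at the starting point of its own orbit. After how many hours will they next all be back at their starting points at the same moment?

68614 hours

They coincide at every common multiple of the periods; the first is the LCM.
1183 = 7 × 13^2
377 = 13 × 29
338 = 2 × 13^2
LCM(1183, 377, 338) = 2 × 7 × 13^2 × 29 = 68614.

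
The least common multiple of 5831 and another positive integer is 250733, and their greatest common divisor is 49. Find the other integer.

gcd × lcm = product of the two integers, so the other integer is (49 × 250733) / 5831 = 2107.

2107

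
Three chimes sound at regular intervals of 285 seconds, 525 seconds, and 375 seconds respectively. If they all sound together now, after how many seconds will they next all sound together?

The first simultaneous occurrence is after LCM of the individual periods.
285 = 3 × 5 × 19
525 = 3 × 5^2 × 7
375 = 3 × 5^3
LCM(285, 525, 375) = 3 × 5^3 × 7 × 19 = 49875.

49875 seconds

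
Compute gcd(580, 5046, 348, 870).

58

580 = 2^2 × 5 × 29
5046 = 2 × 3 × 29^2
348 = 2^2 × 3 × 29
870 = 2 × 3 × 5 × 29
gcd(580, 5046, 348, 870) = 2 × 29 = 58.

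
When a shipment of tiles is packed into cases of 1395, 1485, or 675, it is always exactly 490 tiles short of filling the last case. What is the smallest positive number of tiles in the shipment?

229685

Being 490 short of a full case of size k means N ≡ −490 (mod k), i.e. N + 490 is a multiple of each size.
1395 = 3^2 × 5 × 31
1485 = 3^3 × 5 × 11
675 = 3^3 × 5^2
LCM(1395, 1485, 675) = 3^3 × 5^2 × 11 × 31 = 230175.
Smallest positive N is 230175 − 490 = 229685.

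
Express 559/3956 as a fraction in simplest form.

13/92

559 = 13 × 43
3956 = 2^2 × 23 × 43
gcd(559, 3956) = 43.
Divide numerator and denominator by 43: 559/3956 = 13/92.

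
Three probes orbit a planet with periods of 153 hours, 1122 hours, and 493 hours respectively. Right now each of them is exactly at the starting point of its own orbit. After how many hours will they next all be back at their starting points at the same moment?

We need the least common multiple of the intervals.
153 = 3^2 × 17
1122 = 2 × 3 × 11 × 17
493 = 17 × 29
LCM(153, 1122, 493) = 2 × 3^2 × 11 × 17 × 29 = 97614.

97614 hours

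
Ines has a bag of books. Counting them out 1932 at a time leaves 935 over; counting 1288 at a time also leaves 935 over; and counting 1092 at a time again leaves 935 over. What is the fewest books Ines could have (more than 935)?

N − 935 must be a common multiple of 1932, 1288, and 1092.
1932 = 2^2 × 3 × 7 × 23
1288 = 2^3 × 7 × 23
1092 = 2^2 × 3 × 7 × 13
LCM(1932, 1288, 1092) = 2^3 × 3 × 7 × 13 × 23 = 50232.
Smallest N > 935 is LCM + 935 = 50232 + 935 = 51167.

51167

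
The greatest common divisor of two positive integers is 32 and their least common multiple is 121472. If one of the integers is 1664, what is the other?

For two integers, gcd × lcm = product, so the other is (32 × 121472) / 1664 = 3887104 / 1664 = 2336.

2336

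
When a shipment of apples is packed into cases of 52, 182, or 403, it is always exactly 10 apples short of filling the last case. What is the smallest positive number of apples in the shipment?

Being 10 short of a full case of size k means N ≡ −10 (mod k), i.e. N + 10 is a multiple of each size.
52 = 2^2 × 13
182 = 2 × 7 × 13
403 = 13 × 31
LCM(52, 182, 403) = 2^2 × 7 × 13 × 31 = 11284.
Smallest positive N is 11284 − 10 = 11274.

11274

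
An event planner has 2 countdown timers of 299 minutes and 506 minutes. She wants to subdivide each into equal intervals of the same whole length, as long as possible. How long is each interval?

The interval must divide each timer length; the longest such is the gcd.
299 = 13 × 23
506 = 2 × 11 × 23
gcd(299, 506) = 23.

23 minutes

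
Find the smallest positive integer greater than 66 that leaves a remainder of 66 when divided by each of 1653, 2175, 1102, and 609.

578616

N − 66 must be a common multiple of 1653, 2175, 1102, and 609.
1653 = 3 × 19 × 29
2175 = 3 × 5^2 × 29
1102 = 2 × 19 × 29
609 = 3 × 7 × 29
LCM(1653, 2175, 1102, 609) = 2 × 3 × 5^2 × 7 × 19 × 29 = 578550.
Smallest N > 66 is LCM + 66 = 578550 + 66 = 578616.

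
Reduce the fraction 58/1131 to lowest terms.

58 = 2 × 29
1131 = 3 × 13 × 29
gcd(58, 1131) = 29.
Divide numerator and denominator by 29: 58/1131 = 2/39.

2/39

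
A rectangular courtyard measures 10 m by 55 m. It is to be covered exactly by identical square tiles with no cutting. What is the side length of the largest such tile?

The tile side must divide both 10 and 55, so the largest is their gcd.
10 = 2 × 5
55 = 5 × 11
gcd(10, 55) = 5.

5 m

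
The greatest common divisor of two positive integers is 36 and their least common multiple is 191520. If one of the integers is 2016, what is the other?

For two integers, gcd × lcm = product, so the other is (36 × 191520) / 2016 = 6894720 / 2016 = 3420.

3420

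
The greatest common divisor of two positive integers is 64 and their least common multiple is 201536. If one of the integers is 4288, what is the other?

For two integers, gcd × lcm = product, so the other is (64 × 201536) / 4288 = 12898304 / 4288 = 3008.

3008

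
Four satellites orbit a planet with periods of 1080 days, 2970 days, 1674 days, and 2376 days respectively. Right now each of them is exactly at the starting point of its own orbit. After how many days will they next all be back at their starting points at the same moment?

368280 days

We need the least common multiple of the intervals.
1080 = 2^3 × 3^3 × 5
2970 = 2 × 3^3 × 5 × 11
1674 = 2 × 3^3 × 31
2376 = 2^3 × 3^3 × 11
LCM(1080, 2970, 1674, 2376) = 2^3 × 3^3 × 5 × 11 × 31 = 368280.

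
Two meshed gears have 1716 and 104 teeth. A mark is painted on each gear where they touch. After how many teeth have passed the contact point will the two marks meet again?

3432 teeth

They coincide at every common multiple of the periods; the first is the LCM.
1716 = 2^2 × 3 × 11 × 13
104 = 2^3 × 13
LCM(1716, 104) = 2^3 × 3 × 11 × 13 = 3432.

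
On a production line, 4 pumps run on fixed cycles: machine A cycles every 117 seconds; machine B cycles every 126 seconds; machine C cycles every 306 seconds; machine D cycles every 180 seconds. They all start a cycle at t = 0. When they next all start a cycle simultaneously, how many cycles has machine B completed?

2210 cycles

The first common completion time is the LCM of the periods.
117 = 3^2 × 13
126 = 2 × 3^2 × 7
306 = 2 × 3^2 × 17
180 = 2^2 × 3^2 × 5
LCM(117, 126, 306, 180) = 2^2 × 3^2 × 5 × 7 × 13 × 17 = 278460.
Cycles for period 126: 278460 / 126 = 2210.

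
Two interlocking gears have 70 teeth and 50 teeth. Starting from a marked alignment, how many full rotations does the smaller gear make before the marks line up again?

They are all back at their starting positions together after one LCM of the periods.
70 = 2 × 5 × 7
50 = 2 × 5^2
LCM(70, 50) = 2 × 5^2 × 7 = 350.
Rotations for period 50: 350 / 50 = 7.

7 rotations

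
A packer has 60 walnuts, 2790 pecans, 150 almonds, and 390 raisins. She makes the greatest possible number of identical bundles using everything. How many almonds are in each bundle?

5

Number of bundles = gcd(60, 2790, 150, 390).
60 = 2^2 × 3 × 5
2790 = 2 × 3^2 × 5 × 31
150 = 2 × 3 × 5^2
390 = 2 × 3 × 5 × 13
gcd(60, 2790, 150, 390) = 2 × 3 × 5 = 30.
almonds per bundle = 150 / 30 = 5.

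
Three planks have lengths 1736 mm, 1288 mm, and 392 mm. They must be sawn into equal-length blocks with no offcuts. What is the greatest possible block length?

This is the greatest common divisor of 1736, 1288, and 392.
1736 = 2^3 × 7 × 31
1288 = 2^3 × 7 × 23
392 = 2^3 × 7^2
gcd(1736, 1288, 392) = 2^3 × 7 = 56.

56 mm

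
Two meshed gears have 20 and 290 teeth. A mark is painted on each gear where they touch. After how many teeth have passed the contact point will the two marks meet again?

They coincide at every common multiple of the periods; the first is the LCM.
20 = 2^2 × 5
290 = 2 × 5 × 29
LCM(20, 290) = 2^2 × 5 × 29 = 580.

580 teeth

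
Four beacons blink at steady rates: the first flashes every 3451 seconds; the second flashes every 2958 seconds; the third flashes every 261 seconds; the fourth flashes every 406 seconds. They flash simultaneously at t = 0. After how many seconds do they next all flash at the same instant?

62118 seconds

We need the least common multiple of the intervals.
3451 = 7 × 17 × 29
2958 = 2 × 3 × 17 × 29
261 = 3^2 × 29
406 = 2 × 7 × 29
LCM(3451, 2958, 261, 406) = 2 × 3^2 × 7 × 17 × 29 = 62118.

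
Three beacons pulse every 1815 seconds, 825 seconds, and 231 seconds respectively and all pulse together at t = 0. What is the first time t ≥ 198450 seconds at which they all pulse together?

254100 seconds

Joint pulses occur at multiples of LCM(1815, 825, 231).
1815 = 3 × 5 × 11^2
825 = 3 × 5^2 × 11
231 = 3 × 7 × 11
LCM(1815, 825, 231) = 3 × 5^2 × 7 × 11^2 = 63525.
Smallest multiple of 63525 that is ≥ 198450: ⌈198450/63525⌉ × 63525 = 4 × 63525 = 254100.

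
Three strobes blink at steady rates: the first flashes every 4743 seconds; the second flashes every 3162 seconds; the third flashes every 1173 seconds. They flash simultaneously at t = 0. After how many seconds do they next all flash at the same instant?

218178 seconds

They coincide at every common multiple of the periods; the first is the LCM.
4743 = 3^2 × 17 × 31
3162 = 2 × 3 × 17 × 31
1173 = 3 × 17 × 23
LCM(4743, 3162, 1173) = 2 × 3^2 × 17 × 23 × 31 = 218178.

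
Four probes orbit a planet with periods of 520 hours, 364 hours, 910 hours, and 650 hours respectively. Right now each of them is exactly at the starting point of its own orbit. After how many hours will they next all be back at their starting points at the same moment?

18200 hours

We need the least common multiple of the intervals.
520 = 2^3 × 5 × 13
364 = 2^2 × 7 × 13
910 = 2 × 5 × 7 × 13
650 = 2 × 5^2 × 13
LCM(520, 364, 910, 650) = 2^3 × 5^2 × 7 × 13 = 18200.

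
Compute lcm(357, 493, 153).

357 = 3 × 7 × 17
493 = 17 × 29
153 = 3^2 × 17
LCM(357, 493, 153) = 3^2 × 7 × 17 × 29 = 31059.

31059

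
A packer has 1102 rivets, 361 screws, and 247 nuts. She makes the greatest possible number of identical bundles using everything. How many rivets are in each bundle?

Number of bundles = gcd(1102, 361, 247).
1102 = 2 × 19 × 29
361 = 19^2
247 = 13 × 19
gcd(1102, 361, 247) = 19.
rivets per bundle = 1102 / 19 = 58.

58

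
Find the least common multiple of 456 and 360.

456 = 2^3 × 3 × 19
360 = 2^3 × 3^2 × 5
LCM(456, 360) = 2^3 × 3^2 × 5 × 19 = 6840.

6840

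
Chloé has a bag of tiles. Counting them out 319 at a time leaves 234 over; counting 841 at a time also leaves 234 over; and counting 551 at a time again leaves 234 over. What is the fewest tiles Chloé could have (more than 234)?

176003

N − 234 must be a common multiple of 319, 841, and 551.
319 = 11 × 29
841 = 29^2
551 = 19 × 29
LCM(319, 841, 551) = 11 × 19 × 29^2 = 175769.
Smallest N > 234 is LCM + 234 = 175769 + 234 = 176003.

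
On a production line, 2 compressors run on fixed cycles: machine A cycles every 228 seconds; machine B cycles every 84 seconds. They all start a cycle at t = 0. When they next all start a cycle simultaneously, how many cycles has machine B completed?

19 cycles

The first common completion time is the LCM of the periods.
228 = 2^2 × 3 × 19
84 = 2^2 × 3 × 7
LCM(228, 84) = 2^2 × 3 × 7 × 19 = 1596.
Cycles for period 84: 1596 / 84 = 19.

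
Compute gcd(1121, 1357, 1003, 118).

59

1121 = 19 × 59
1357 = 23 × 59
1003 = 17 × 59
118 = 2 × 59
gcd(1121, 1357, 1003, 118) = 59.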